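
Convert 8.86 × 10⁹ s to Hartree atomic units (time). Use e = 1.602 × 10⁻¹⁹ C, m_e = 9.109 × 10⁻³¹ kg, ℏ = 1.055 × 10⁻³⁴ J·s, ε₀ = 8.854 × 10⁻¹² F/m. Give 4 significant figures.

3.657 × 10²⁶

atomic unit of time: τ_au = (4πε₀)²ℏ³/(m_e e⁴) = 2.423 × 10⁻¹⁷ s.
8.86 × 10⁹ / 2.423 × 10⁻¹⁷ = 3.657 × 10²⁶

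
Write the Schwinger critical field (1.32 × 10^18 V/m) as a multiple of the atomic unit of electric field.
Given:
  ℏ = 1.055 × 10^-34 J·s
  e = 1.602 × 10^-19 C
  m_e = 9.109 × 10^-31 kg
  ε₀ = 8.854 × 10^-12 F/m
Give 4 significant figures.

2.573 × 10^6

atomic unit of electric field: E_au = E_h/(e a₀) = m_e²e⁵/((4πε₀)³ℏ⁴) = 5.131 × 10^11 V/m.
1.32 × 10^18 / 5.131 × 10^11 = 2.573 × 10^6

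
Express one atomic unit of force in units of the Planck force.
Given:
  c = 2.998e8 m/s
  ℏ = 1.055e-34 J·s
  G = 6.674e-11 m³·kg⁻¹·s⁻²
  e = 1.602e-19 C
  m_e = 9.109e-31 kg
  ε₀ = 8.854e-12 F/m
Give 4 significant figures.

6.791e-52

atomic unit of force: F_au = E_h/a₀ = m_e²e⁶/((4πε₀)³ℏ⁴) = 8.220e-8 N
Planck force: F_P = c⁴/G = 1.210e44 N
ratio = 8.220e-8 / 1.210e44 = 6.791e-52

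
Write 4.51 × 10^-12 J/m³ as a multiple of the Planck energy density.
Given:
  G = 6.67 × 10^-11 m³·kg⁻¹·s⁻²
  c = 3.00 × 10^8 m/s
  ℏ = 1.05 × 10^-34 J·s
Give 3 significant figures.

9.63 × 10^-126

Planck energy density: u_P = c⁷/(ℏG²) = 4.68 × 10^113 J/m³.
4.51 × 10^-12 / 4.68 × 10^113 = 9.63 × 10^-126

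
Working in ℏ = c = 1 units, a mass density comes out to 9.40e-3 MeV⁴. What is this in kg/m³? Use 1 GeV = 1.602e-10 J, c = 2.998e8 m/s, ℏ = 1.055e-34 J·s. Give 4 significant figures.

2.177e6 kg/m³

Mass density is [E]/(c²[L]³) = [E]⁴/(ℏ³c⁵).
1 GeV⁴ → 1/(ℏ³c⁵) × (1 GeV in J)⁴ = 2.316e20 kg/m³.
Convert the energy scale: 9.40e-3 MeV⁴ = 9.40e-15 GeV⁴.
Result: 9.40e-15 × 2.316e20 = 2.177e6 kg/m³.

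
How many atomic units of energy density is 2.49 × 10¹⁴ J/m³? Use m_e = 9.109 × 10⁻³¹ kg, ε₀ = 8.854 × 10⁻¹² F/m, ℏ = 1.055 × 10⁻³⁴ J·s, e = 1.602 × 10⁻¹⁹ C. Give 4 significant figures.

8.501

atomic unit of energy density: u_au = E_h/a₀³ = m_e⁴e¹⁰/((4πε₀)⁵ℏ⁸) = 2.929 × 10¹³ J/m³.
2.49 × 10¹⁴ / 2.929 × 10¹³ = 8.501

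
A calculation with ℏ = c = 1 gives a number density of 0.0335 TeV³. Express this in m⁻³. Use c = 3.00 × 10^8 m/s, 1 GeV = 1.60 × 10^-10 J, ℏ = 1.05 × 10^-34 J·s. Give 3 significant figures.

4.39 × 10^54 m⁻³

Number density is [L]⁻³ = [E]³/(ℏc)³.
1 GeV³ → 1/(ℏc)³ × (1 GeV in J)³ = 1.31 × 10^47 m⁻³.
Convert the energy scale: 0.0335 TeV³ = 3.35 × 10^7 GeV³.
Result: 3.35 × 10^7 × 1.31 × 10^47 = 4.39 × 10^54 m⁻³.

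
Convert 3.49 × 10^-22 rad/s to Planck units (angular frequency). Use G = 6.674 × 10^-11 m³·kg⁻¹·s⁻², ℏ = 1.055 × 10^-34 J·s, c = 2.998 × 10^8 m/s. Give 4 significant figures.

Planck angular frequency: ω_P = √(c⁵/(ℏG)) = 1.855 × 10^43 rad/s.
3.49 × 10^-22 / 1.855 × 10^43 = 1.882 × 10^-65

1.882 × 10^-65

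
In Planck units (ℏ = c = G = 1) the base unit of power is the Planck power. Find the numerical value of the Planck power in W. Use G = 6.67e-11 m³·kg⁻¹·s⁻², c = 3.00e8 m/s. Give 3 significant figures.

P_P = c⁵/G
  = 2.43e42 / 6.67e-11
  = 3.64e52 W

3.64e52 W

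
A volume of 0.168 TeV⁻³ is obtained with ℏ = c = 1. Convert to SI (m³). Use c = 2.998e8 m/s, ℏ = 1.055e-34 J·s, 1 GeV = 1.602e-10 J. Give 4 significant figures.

Volume is [L]³ = [E]⁻³·(ℏc)³.
1 GeV⁻³ → (ℏc)³ × (1 GeV in J)⁻³ = 7.696e-48 m³.
Convert the energy scale: 0.168 TeV⁻³ = 1.68e-10 GeV⁻³.
Result: 1.68e-10 × 7.696e-48 = 1.293e-57 m³.

1.293e-57 m³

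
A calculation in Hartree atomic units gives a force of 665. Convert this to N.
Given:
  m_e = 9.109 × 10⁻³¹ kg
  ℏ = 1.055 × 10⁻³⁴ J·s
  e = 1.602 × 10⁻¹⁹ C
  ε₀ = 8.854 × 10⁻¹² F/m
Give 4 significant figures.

One atomic unit of force: F_au = E_h/a₀ = m_e²e⁶/((4πε₀)³ℏ⁴) = 8.220 × 10⁻⁸ N.
665 × 8.220 × 10⁻⁸ N = 5.466 × 10⁻⁵ N

5.466 × 10⁻⁵ N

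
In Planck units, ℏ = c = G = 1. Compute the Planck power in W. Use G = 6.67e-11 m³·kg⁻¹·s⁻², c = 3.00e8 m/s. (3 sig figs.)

Dimensional analysis gives P_P = c⁵/G.
  = 2.43e42 / 6.67e-11
  = 3.64e52 W

3.64e52 W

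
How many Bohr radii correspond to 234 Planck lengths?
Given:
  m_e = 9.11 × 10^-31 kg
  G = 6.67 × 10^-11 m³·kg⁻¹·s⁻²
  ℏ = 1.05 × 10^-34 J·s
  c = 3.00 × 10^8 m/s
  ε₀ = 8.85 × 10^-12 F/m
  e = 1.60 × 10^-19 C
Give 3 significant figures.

Planck length: ℓ_P = √(ℏG/c³) = 1.61 × 10^-35 m
Bohr radius: a₀ = 4πε₀ℏ²/(m_e e²) = 5.26 × 10^-11 m
234 × 1.61 × 10^-35 / 5.26 × 10^-11 = 7.17 × 10^-23

7.17 × 10^-23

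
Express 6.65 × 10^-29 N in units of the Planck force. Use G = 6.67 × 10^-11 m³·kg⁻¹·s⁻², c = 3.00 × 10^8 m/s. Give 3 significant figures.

5.48 × 10^-73

Planck force: F_P = c⁴/G = 1.21 × 10^44 N.
6.65 × 10^-29 / 1.21 × 10^44 = 5.48 × 10^-73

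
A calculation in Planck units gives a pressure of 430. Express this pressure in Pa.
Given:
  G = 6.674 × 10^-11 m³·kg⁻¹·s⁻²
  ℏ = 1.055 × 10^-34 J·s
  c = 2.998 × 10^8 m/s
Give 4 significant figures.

One Planck pressure: p_P = c⁷/(ℏG²) = 4.632 × 10^113 Pa.
430 × 4.632 × 10^113 Pa = 1.992 × 10^116 Pa

1.992 × 10^116 Pa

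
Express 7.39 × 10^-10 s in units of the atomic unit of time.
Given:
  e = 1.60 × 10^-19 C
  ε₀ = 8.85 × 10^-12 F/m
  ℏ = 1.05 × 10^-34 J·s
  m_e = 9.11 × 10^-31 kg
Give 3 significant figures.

3.08 × 10^7

atomic unit of time: τ_au = (4πε₀)²ℏ³/(m_e e⁴) = 2.40 × 10^-17 s.
7.39 × 10^-10 / 2.40 × 10^-17 = 3.08 × 10^7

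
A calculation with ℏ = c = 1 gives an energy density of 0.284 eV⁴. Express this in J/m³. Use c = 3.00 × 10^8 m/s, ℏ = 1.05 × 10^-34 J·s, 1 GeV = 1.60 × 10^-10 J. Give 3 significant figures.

[E]/[L]³ = [E]⁴/(ℏc)³; restore (ℏc)⁻³.
1 GeV⁴ → 1/(ℏc)³ × (1 GeV in J)⁴ = 2.10 × 10^37 J/m³.
Convert the energy scale: 0.284 eV⁴ = 2.84 × 10^-37 GeV⁴.
Result: 2.84 × 10^-37 × 2.10 × 10^37 = 5.95 J/m³.

5.95 J/m³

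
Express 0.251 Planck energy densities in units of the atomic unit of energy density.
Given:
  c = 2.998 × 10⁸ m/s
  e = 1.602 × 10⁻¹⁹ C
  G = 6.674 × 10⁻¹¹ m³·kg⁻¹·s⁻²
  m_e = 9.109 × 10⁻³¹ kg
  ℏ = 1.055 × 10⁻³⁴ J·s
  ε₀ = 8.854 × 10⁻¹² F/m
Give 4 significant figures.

3.969 × 10⁹⁹

Planck energy density: u_P = c⁷/(ℏG²) = 4.632 × 10¹¹³ J/m³
atomic unit of energy density: u_au = E_h/a₀³ = m_e⁴e¹⁰/((4πε₀)⁵ℏ⁸) = 2.929 × 10¹³ J/m³
0.251 × 4.632 × 10¹¹³ / 2.929 × 10¹³ = 3.969 × 10⁹⁹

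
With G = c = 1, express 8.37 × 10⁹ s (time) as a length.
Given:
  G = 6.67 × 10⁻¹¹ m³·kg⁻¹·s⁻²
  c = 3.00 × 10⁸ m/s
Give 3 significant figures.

Time → length via c.
8.37 × 10⁹ s × (c) = 2.51 × 10¹⁸ m

2.51 × 10¹⁸ m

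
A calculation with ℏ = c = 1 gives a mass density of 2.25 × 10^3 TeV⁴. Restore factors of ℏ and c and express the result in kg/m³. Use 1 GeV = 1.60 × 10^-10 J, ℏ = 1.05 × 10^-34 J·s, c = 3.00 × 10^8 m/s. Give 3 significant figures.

5.24 × 10^35 kg/m³

Mass density is [E]/(c²[L]³) = [E]⁴/(ℏ³c⁵).
1 GeV⁴ → 1/(ℏ³c⁵) × (1 GeV in J)⁴ = 2.33 × 10^20 kg/m³.
Convert the energy scale: 2.25 × 10^3 TeV⁴ = 2.25 × 10^15 GeV⁴.
Result: 2.25 × 10^15 × 2.33 × 10^20 = 5.24 × 10^35 kg/m³.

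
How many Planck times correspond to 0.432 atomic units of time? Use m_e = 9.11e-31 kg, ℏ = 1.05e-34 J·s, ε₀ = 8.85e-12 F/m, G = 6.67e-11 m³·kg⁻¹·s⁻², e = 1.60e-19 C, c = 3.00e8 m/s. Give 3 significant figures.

atomic unit of time: τ_au = (4πε₀)²ℏ³/(m_e e⁴) = 2.40e-17 s
Planck time: t_P = √(ℏG/c⁵) = 5.37e-44 s
0.432 × 2.40e-17 / 5.37e-44 = 1.93e26

1.93e26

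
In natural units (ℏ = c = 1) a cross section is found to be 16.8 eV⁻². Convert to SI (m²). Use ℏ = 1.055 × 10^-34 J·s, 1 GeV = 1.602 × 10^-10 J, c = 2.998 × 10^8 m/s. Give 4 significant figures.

Area is [L]² = [E]⁻²·(ℏc)²; restore (ℏc)².
1 GeV⁻² → (ℏc)² × (1 GeV in J)⁻² = 3.898 × 10^-32 m².
Convert the energy scale: 16.8 eV⁻² = 1.68 × 10^19 GeV⁻².
Result: 1.68 × 10^19 × 3.898 × 10^-32 = 6.549 × 10^-13 m².

6.549 × 10^-13 m²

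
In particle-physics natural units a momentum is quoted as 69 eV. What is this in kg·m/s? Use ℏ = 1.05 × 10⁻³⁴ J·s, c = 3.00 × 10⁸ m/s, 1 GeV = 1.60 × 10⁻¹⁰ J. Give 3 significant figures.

Momentum is [E]/c; divide by c.
1 GeV → 1/c × (1 GeV in J) = 5.33 × 10⁻¹⁹ kg·m/s.
Convert the energy scale: 69 eV = 6.90 × 10⁻⁸ GeV.
Result: 6.90 × 10⁻⁸ × 5.33 × 10⁻¹⁹ = 3.68 × 10⁻²⁶ kg·m/s.

3.68 × 10⁻²⁶ kg·m/s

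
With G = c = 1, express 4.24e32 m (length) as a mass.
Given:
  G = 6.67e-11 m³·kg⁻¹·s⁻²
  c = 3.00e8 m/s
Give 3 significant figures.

5.72e59 kg

Length → mass via c²/G.
4.24e32 m × (c²/G) = 5.72e59 kg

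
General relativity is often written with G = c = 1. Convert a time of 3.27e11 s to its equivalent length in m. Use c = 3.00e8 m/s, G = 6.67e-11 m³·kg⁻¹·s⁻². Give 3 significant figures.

Time → length via c.
3.27e11 s × (c) = 9.81e19 m

9.81e19 m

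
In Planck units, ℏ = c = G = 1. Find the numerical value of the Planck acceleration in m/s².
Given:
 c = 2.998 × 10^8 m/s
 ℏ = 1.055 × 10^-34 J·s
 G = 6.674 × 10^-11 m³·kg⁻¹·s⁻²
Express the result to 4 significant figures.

5.560 × 10^51 m/s²

The unique combination of the constants set to 1 with dimensions of acceleration is a_P = √(c⁷/(ℏG)).
  = √(3.092 × 10^103)
  = 5.560 × 10^51 m/s²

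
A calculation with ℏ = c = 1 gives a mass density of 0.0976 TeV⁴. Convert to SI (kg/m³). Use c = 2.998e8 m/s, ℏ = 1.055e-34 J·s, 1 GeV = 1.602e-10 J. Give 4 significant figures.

Mass density is [E]/(c²[L]³) = [E]⁴/(ℏ³c⁵).
1 GeV⁴ → 1/(ℏ³c⁵) × (1 GeV in J)⁴ = 2.316e20 kg/m³.
Convert the energy scale: 0.0976 TeV⁴ = 9.76e10 GeV⁴.
Result: 9.76e10 × 2.316e20 = 2.260e31 kg/m³.

2.260e31 kg/m³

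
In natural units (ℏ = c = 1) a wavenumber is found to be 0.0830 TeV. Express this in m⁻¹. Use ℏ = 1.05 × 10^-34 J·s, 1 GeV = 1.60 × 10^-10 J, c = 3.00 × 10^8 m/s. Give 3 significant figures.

Inverse length is [E]/(ℏc).
1 GeV → 1/(ℏc) × (1 GeV in J) = 5.08 × 10^15 m⁻¹.
Convert the energy scale: 0.0830 TeV = 83 GeV.
Result: 83 × 5.08 × 10^15 = 4.22 × 10^17 m⁻¹.

4.22 × 10^17 m⁻¹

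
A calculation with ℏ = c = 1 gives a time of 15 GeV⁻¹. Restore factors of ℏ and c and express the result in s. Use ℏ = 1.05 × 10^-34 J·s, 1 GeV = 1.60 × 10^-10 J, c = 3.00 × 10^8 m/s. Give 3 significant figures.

9.84 × 10^-24 s

A time is [E]⁻¹ in ℏ=c=1; restore one factor of ℏ.
1 GeV⁻¹ → ℏ × (1 GeV in J)⁻¹ = 6.56 × 10^-25 s.
Result: 15 × 6.56 × 10^-25 = 9.84 × 10^-24 s.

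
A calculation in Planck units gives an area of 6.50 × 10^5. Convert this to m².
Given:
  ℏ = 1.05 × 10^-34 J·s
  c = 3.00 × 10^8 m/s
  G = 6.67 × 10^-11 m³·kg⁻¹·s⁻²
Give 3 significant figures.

1.69 × 10^-64 m²

One Planck area: A_P = ℏG/c³ = 2.59 × 10^-70 m².
6.50 × 10^5 × 2.59 × 10^-70 m² = 1.69 × 10^-64 m²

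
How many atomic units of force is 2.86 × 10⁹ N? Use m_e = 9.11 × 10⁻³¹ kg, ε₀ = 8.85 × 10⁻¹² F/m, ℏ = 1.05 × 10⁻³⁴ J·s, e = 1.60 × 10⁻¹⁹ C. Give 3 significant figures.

3.43 × 10¹⁶

atomic unit of force: F_au = E_h/a₀ = m_e²e⁶/((4πε₀)³ℏ⁴) = 8.33 × 10⁻⁸ N.
2.86 × 10⁹ / 8.33 × 10⁻⁸ = 3.43 × 10¹⁶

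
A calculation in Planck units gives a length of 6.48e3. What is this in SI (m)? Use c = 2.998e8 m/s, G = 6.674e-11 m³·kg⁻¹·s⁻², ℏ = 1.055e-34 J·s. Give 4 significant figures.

One Planck length: ℓ_P = √(ℏG/c³) = 1.616e-35 m.
6.48e3 × 1.616e-35 m = 1.047e-31 m

1.047e-31 m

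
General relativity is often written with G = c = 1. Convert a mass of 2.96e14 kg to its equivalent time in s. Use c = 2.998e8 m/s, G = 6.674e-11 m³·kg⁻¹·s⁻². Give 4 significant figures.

Mass → time via G/c³.
2.96e14 kg × (G/c³) = 7.331e-22 s

7.331e-22 s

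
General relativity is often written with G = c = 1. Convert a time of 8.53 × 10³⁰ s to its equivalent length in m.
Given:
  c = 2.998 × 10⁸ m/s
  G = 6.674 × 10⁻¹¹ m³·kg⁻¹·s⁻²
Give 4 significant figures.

2.557 × 10³⁹ m

Time → length via c.
8.53 × 10³⁰ s × (c) = 2.557 × 10³⁹ m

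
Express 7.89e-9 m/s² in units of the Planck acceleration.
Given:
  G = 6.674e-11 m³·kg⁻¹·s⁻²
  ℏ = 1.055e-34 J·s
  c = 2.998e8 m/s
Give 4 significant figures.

Planck acceleration: a_P = √(c⁷/(ℏG)) = 5.560e51 m/s².
7.89e-9 / 5.560e51 = 1.419e-60

1.419e-60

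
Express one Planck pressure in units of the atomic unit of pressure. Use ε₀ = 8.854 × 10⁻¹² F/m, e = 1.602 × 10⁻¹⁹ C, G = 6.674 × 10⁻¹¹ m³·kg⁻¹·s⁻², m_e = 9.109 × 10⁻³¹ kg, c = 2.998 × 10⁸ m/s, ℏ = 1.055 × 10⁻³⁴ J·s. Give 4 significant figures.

Planck pressure: p_P = c⁷/(ℏG²) = 4.632 × 10¹¹³ Pa
atomic unit of pressure: P_au = E_h/a₀³ = m_e⁴e¹⁰/((4πε₀)⁵ℏ⁸) = 2.929 × 10¹³ Pa
ratio = 4.632 × 10¹¹³ / 2.929 × 10¹³ = 1.581 × 10¹⁰⁰

1.581 × 10¹⁰⁰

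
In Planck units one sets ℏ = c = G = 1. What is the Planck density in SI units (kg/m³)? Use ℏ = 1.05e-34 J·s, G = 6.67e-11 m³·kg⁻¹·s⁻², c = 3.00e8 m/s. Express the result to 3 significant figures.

ρ_P = c⁵/(ℏG²)
  = 2.43e42 / 4.67e-55
  = 5.20e96 kg/m³

5.20e96 kg/m³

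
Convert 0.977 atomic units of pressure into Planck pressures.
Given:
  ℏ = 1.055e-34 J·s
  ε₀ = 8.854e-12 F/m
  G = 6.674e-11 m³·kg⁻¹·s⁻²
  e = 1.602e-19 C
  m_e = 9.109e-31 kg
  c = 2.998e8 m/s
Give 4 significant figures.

6.178e-101

atomic unit of pressure: P_au = E_h/a₀³ = m_e⁴e¹⁰/((4πε₀)⁵ℏ⁸) = 2.929e13 Pa
Planck pressure: p_P = c⁷/(ℏG²) = 4.632e113 Pa
0.977 × 2.929e13 / 4.632e113 = 6.178e-101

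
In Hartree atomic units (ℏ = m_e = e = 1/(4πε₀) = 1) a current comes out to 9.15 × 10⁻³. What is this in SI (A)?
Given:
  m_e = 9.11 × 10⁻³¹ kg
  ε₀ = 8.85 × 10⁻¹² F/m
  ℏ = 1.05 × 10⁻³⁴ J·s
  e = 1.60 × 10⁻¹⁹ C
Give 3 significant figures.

One atomic unit of electric current: I_au = e E_h/ℏ = m_e e⁵/((4πε₀)²ℏ³) = 6.67 × 10⁻³ A.
9.15 × 10⁻³ × 6.67 × 10⁻³ A = 6.10 × 10⁻⁵ A

6.10 × 10⁻⁵ A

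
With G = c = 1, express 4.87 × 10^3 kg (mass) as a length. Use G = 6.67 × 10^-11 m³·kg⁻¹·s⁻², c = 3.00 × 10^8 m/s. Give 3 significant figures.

3.61 × 10^-24 m

In G = c = 1 units mass has dimensions of length; the conversion factor is G/c².
4.87 × 10^3 kg × (G/c²) = 3.61 × 10^-24 m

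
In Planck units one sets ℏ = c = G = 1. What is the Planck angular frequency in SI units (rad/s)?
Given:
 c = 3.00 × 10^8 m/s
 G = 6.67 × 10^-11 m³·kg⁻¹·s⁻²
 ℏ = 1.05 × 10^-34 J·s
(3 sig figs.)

1.86 × 10^43 rad/s

ω_P = √(c⁵/(ℏG))
  = √(3.47 × 10^86)
  = 1.86 × 10^43 rad/s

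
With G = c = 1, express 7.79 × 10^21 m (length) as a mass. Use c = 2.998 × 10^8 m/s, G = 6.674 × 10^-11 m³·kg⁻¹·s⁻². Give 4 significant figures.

Length → mass via c²/G.
7.79 × 10^21 m × (c²/G) = 1.049 × 10^49 kg

1.049 × 10^49 kg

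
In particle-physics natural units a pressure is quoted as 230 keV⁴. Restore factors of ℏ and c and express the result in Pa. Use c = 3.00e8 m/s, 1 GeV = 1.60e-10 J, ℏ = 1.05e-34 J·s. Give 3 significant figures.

4.82e15 Pa

Pressure is [E]/[L]³ = [E]⁴/(ℏc)³.
1 GeV⁴ → 1/(ℏc)³ × (1 GeV in J)⁴ = 2.10e37 Pa.
Convert the energy scale: 230 keV⁴ = 2.30e-22 GeV⁴.
Result: 2.30e-22 × 2.10e37 = 4.82e15 Pa.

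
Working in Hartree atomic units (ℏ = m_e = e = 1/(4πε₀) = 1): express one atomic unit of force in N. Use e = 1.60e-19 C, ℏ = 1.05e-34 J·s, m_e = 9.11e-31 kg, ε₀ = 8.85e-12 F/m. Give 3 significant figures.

The unique combination of the constants set to 1 with dimensions of force is F_au = E_h/a₀ = m_e²e⁶/((4πε₀)³ℏ⁴).
E_h = 4.38e-18 J
a₀ = 5.26e-11 m
E_h/a₀ = 8.33e-8 N

8.33e-8 N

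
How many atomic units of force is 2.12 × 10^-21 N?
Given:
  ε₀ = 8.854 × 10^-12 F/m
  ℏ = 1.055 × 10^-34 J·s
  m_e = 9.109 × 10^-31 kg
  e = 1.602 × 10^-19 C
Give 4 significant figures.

atomic unit of force: F_au = E_h/a₀ = m_e²e⁶/((4πε₀)³ℏ⁴) = 8.220 × 10^-8 N.
2.12 × 10^-21 / 8.220 × 10^-8 = 2.579 × 10^-14

2.579 × 10^-14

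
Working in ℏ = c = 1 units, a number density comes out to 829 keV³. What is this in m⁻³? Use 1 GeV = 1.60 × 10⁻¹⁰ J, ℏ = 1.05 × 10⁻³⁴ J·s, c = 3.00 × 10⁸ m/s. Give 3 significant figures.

Number density is [L]⁻³ = [E]³/(ℏc)³.
1 GeV³ → 1/(ℏc)³ × (1 GeV in J)³ = 1.31 × 10⁴⁷ m⁻³.
Convert the energy scale: 829 keV³ = 8.29 × 10⁻¹⁶ GeV³.
Result: 8.29 × 10⁻¹⁶ × 1.31 × 10⁴⁷ = 1.09 × 10³² m⁻³.

1.09 × 10³² m⁻³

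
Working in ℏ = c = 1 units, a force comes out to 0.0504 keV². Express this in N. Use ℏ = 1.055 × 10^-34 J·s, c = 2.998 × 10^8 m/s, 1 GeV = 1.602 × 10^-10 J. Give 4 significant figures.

Force is [E]/[L] = [E]²/(ℏc); restore (ℏc)⁻¹.
1 GeV² → 1/(ℏc) × (1 GeV in J)² = 8.114 × 10^5 N.
Convert the energy scale: 0.0504 keV² = 5.04 × 10^-14 GeV².
Result: 5.04 × 10^-14 × 8.114 × 10^5 = 4.090 × 10^-8 N.

4.090 × 10^-8 N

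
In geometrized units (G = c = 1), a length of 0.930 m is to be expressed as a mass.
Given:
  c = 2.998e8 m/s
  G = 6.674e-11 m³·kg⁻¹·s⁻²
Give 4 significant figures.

Length → mass via c²/G.
0.930 m × (c²/G) = 1.252e27 kg

1.252e27 kg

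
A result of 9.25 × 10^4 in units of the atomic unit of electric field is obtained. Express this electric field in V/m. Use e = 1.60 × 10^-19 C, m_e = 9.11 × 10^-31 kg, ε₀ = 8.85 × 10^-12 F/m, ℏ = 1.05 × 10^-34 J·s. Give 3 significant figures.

4.81 × 10^16 V/m

One atomic unit of electric field: E_au = E_h/(e a₀) = m_e²e⁵/((4πε₀)³ℏ⁴) = 5.20 × 10^11 V/m.
9.25 × 10^4 × 5.20 × 10^11 V/m = 4.81 × 10^16 V/m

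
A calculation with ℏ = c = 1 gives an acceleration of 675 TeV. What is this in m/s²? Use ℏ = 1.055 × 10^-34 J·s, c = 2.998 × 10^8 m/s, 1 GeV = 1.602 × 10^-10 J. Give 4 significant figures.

3.073 × 10^38 m/s²

Acceleration is [L]/[T]² = c·[E]/ℏ.
1 GeV → c/ℏ × (1 GeV in J) = 4.552 × 10^32 m/s².
Convert the energy scale: 675 TeV = 6.75 × 10^5 GeV.
Result: 6.75 × 10^5 × 4.552 × 10^32 = 3.073 × 10^38 m/s².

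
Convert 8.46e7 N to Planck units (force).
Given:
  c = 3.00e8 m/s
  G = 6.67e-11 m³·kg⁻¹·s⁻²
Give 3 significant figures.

6.97e-37

Planck force: F_P = c⁴/G = 1.21e44 N.
8.46e7 / 1.21e44 = 6.97e-37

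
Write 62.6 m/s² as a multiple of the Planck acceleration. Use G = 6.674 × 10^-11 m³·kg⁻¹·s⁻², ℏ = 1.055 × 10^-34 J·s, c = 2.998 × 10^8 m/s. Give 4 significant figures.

1.126 × 10^-50

Planck acceleration: a_P = √(c⁷/(ℏG)) = 5.560 × 10^51 m/s².
62.6 / 5.560 × 10^51 = 1.126 × 10^-50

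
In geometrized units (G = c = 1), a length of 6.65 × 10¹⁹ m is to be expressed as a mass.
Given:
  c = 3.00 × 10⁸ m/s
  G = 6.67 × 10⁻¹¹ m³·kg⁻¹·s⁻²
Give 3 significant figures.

8.97 × 10⁴⁶ kg

Length → mass via c²/G.
6.65 × 10¹⁹ m × (c²/G) = 8.97 × 10⁴⁶ kg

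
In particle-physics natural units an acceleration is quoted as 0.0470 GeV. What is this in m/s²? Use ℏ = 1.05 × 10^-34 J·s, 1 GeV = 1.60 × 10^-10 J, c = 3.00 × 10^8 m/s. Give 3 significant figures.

2.15 × 10^31 m/s²

Acceleration is [L]/[T]² = c·[E]/ℏ.
1 GeV → c/ℏ × (1 GeV in J) = 4.57 × 10^32 m/s².
Result: 0.0470 × 4.57 × 10^32 = 2.15 × 10^31 m/s².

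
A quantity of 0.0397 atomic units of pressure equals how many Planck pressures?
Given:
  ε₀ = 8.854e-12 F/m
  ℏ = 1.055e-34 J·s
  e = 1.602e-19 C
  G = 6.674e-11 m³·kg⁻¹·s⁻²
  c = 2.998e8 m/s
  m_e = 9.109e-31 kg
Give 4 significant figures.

atomic unit of pressure: P_au = E_h/a₀³ = m_e⁴e¹⁰/((4πε₀)⁵ℏ⁸) = 2.929e13 Pa
Planck pressure: p_P = c⁷/(ℏG²) = 4.632e113 Pa
0.0397 × 2.929e13 / 4.632e113 = 2.510e-102

2.510e-102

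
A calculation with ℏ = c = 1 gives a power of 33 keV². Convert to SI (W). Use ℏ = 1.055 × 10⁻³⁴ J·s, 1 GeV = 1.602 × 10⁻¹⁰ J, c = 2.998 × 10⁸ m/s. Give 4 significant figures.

Power is [E]/[T] = [E]²/ℏ.
1 GeV² → 1/ℏ × (1 GeV in J)² = 2.433 × 10¹⁴ W.
Convert the energy scale: 33 keV² = 3.30 × 10⁻¹¹ GeV².
Result: 3.30 × 10⁻¹¹ × 2.433 × 10¹⁴ = 8.028 × 10³ W.

8.028 × 10³ W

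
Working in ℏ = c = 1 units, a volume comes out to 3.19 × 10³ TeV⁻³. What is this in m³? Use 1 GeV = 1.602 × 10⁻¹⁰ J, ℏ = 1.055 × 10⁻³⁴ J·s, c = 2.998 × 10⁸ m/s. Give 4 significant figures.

2.455 × 10⁻⁵³ m³

Volume is [L]³ = [E]⁻³·(ℏc)³.
1 GeV⁻³ → (ℏc)³ × (1 GeV in J)⁻³ = 7.696 × 10⁻⁴⁸ m³.
Convert the energy scale: 3.19 × 10³ TeV⁻³ = 3.19 × 10⁻⁶ GeV⁻³.
Result: 3.19 × 10⁻⁶ × 7.696 × 10⁻⁴⁸ = 2.455 × 10⁻⁵³ m³.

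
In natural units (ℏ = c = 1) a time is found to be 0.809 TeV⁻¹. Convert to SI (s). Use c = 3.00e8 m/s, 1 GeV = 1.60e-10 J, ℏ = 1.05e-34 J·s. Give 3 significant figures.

5.31e-28 s

A time is [E]⁻¹ in ℏ=c=1; restore one factor of ℏ.
1 GeV⁻¹ → ℏ × (1 GeV in J)⁻¹ = 6.56e-25 s.
Convert the energy scale: 0.809 TeV⁻¹ = 8.09e-4 GeV⁻¹.
Result: 8.09e-4 × 6.56e-25 = 5.31e-28 s.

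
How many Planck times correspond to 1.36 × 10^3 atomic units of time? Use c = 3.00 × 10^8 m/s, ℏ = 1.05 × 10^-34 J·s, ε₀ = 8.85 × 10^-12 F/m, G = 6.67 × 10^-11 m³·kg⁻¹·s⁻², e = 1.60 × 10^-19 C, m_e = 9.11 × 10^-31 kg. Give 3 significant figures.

6.08 × 10^29

atomic unit of time: τ_au = (4πε₀)²ℏ³/(m_e e⁴) = 2.40 × 10^-17 s
Planck time: t_P = √(ℏG/c⁵) = 5.37 × 10^-44 s
1.36 × 10^3 × 2.40 × 10^-17 / 5.37 × 10^-44 = 6.08 × 10^29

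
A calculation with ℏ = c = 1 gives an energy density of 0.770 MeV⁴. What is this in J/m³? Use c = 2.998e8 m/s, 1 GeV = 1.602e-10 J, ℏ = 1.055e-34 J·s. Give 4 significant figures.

[E]/[L]³ = [E]⁴/(ℏc)³; restore (ℏc)⁻³.
1 GeV⁴ → 1/(ℏc)³ × (1 GeV in J)⁴ = 2.082e37 J/m³.
Convert the energy scale: 0.770 MeV⁴ = 7.70e-13 GeV⁴.
Result: 7.70e-13 × 2.082e37 = 1.603e25 J/m³.

1.603e25 J/m³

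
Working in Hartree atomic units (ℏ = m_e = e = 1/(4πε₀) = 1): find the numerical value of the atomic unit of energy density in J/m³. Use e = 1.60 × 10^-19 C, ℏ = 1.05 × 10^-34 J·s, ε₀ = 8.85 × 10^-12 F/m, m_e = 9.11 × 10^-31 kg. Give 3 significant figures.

From ℏ = m_e = e = 1/(4πε₀) = 1 the energy density scale is u_au = E_h/a₀³ = m_e⁴e¹⁰/((4πε₀)⁵ℏ⁸).
E_h = 4.38 × 10^-18 J
a₀ = 5.26 × 10^-11 m
E_h/a₀³ = 3.01 × 10^13 J/m³

3.01 × 10^13 J/m³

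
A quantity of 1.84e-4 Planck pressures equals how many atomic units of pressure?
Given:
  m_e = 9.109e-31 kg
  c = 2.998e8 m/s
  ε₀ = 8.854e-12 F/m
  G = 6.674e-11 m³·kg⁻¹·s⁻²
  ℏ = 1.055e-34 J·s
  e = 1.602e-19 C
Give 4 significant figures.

2.910e96

Planck pressure: p_P = c⁷/(ℏG²) = 4.632e113 Pa
atomic unit of pressure: P_au = E_h/a₀³ = m_e⁴e¹⁰/((4πε₀)⁵ℏ⁸) = 2.929e13 Pa
1.84e-4 × 4.632e113 / 2.929e13 = 2.910e96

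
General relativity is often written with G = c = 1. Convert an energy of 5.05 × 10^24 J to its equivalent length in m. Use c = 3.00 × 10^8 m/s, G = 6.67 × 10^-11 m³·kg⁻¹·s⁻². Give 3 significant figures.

4.16 × 10^-20 m

Energy → length via G/c⁴.
5.05 × 10^24 J × (G/c⁴) = 4.16 × 10^-20 m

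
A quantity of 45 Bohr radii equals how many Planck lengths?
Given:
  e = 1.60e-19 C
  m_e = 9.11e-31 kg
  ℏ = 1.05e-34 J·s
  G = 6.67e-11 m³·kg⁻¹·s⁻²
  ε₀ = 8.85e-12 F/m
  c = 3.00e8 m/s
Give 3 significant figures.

1.47e26

Bohr radius: a₀ = 4πε₀ℏ²/(m_e e²) = 5.26e-11 m
Planck length: ℓ_P = √(ℏG/c³) = 1.61e-35 m
45 × 5.26e-11 / 1.61e-35 = 1.47e26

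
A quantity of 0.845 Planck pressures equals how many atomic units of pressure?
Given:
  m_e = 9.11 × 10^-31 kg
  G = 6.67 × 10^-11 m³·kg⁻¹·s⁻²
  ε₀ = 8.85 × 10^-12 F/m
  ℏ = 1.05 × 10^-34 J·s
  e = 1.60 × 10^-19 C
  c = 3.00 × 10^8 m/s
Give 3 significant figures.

1.31 × 10^100

Planck pressure: p_P = c⁷/(ℏG²) = 4.68 × 10^113 Pa
atomic unit of pressure: P_au = E_h/a₀³ = m_e⁴e¹⁰/((4πε₀)⁵ℏ⁸) = 3.01 × 10^13 Pa
0.845 × 4.68 × 10^113 / 3.01 × 10^13 = 1.31 × 10^100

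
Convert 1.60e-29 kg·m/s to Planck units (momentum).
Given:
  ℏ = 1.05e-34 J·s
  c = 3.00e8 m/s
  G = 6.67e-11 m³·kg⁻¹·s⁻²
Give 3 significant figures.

2.45e-30

Planck momentum: p_P = √(ℏc³/G) = 6.52 kg·m/s.
1.60e-29 / 6.52 = 2.45e-30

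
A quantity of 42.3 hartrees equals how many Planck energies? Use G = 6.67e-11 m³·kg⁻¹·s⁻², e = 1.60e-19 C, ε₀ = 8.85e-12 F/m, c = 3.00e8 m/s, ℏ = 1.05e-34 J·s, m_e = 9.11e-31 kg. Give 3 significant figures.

hartree: E_h = m_e e⁴/(4πε₀ℏ)² = 4.38e-18 J
Planck energy: E_P = √(ℏc⁵/G) = 1.96e9 J
42.3 × 4.38e-18 / 1.96e9 = 9.47e-26

9.47e-26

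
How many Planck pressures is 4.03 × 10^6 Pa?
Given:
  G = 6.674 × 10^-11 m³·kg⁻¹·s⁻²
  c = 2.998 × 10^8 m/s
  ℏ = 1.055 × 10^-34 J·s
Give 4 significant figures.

Planck pressure: p_P = c⁷/(ℏG²) = 4.632 × 10^113 Pa.
4.03 × 10^6 / 4.632 × 10^113 = 8.700 × 10^-108

8.700 × 10^-108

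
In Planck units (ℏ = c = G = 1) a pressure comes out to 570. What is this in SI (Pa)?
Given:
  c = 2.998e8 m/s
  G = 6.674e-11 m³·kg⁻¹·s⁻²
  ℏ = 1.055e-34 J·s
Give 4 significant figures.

One Planck pressure: p_P = c⁷/(ℏG²) = 4.632e113 Pa.
570 × 4.632e113 Pa = 2.640e116 Pa

2.640e116 Pa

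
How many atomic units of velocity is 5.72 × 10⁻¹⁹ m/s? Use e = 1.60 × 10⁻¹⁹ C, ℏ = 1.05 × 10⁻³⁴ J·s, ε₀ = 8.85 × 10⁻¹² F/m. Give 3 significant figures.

atomic unit of velocity: v_au = e²/(4πε₀ℏ) = 2.19 × 10⁶ m/s.
5.72 × 10⁻¹⁹ / 2.19 × 10⁶ = 2.61 × 10⁻²⁵

2.61 × 10⁻²⁵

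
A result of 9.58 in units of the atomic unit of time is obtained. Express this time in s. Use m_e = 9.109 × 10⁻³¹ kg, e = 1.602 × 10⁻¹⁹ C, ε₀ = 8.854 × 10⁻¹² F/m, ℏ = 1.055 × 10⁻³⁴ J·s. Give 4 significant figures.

2.321 × 10⁻¹⁶ s

One atomic unit of time: τ_au = (4πε₀)²ℏ³/(m_e e⁴) = 2.423 × 10⁻¹⁷ s.
9.58 × 2.423 × 10⁻¹⁷ s = 2.321 × 10⁻¹⁶ s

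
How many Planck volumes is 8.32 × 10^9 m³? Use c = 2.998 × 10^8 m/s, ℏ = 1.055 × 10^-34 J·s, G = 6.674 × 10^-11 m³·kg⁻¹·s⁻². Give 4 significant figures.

Planck volume: V_P = (ℏG/c³)^(3/2) = 4.224 × 10^-105 m³.
8.32 × 10^9 / 4.224 × 10^-105 = 1.970 × 10^114

1.970 × 10^114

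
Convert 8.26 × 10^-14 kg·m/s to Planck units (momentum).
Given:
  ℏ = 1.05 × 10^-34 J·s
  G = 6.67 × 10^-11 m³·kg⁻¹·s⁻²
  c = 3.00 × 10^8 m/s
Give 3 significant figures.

1.27 × 10^-14

Planck momentum: p_P = √(ℏc³/G) = 6.52 kg·m/s.
8.26 × 10^-14 / 6.52 = 1.27 × 10^-14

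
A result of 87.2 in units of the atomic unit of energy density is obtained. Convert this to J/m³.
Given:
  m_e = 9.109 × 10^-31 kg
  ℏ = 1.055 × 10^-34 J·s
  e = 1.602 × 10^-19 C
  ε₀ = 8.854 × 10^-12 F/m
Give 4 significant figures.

One atomic unit of energy density: u_au = E_h/a₀³ = m_e⁴e¹⁰/((4πε₀)⁵ℏ⁸) = 2.929 × 10^13 J/m³.
87.2 × 2.929 × 10^13 J/m³ = 2.554 × 10^15 J/m³

2.554 × 10^15 J/m³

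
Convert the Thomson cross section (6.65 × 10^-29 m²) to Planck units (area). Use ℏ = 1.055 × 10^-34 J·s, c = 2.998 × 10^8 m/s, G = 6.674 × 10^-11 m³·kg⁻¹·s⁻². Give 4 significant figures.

2.545 × 10^41

Planck area: A_P = ℏG/c³ = 2.613 × 10^-70 m².
6.65 × 10^-29 / 2.613 × 10^-70 = 2.545 × 10^41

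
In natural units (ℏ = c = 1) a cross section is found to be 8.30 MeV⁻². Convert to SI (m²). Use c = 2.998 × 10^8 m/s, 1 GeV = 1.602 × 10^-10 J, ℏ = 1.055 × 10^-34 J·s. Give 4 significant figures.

Area is [L]² = [E]⁻²·(ℏc)²; restore (ℏc)².
1 GeV⁻² → (ℏc)² × (1 GeV in J)⁻² = 3.898 × 10^-32 m².
Convert the energy scale: 8.30 MeV⁻² = 8.30 × 10^6 GeV⁻².
Result: 8.30 × 10^6 × 3.898 × 10^-32 = 3.235 × 10^-25 m².

3.235 × 10^-25 m²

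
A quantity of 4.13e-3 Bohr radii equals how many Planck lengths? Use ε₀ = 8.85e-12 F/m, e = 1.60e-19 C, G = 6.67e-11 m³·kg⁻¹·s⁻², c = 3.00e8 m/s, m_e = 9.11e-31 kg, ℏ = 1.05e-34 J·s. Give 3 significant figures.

Bohr radius: a₀ = 4πε₀ℏ²/(m_e e²) = 5.26e-11 m
Planck length: ℓ_P = √(ℏG/c³) = 1.61e-35 m
4.13e-3 × 5.26e-11 / 1.61e-35 = 1.35e22

1.35e22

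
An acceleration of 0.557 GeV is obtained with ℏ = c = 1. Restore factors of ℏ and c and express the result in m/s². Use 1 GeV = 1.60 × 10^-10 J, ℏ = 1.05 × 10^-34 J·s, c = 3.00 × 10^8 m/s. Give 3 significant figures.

2.55 × 10^32 m/s²

Acceleration is [L]/[T]² = c·[E]/ℏ.
1 GeV → c/ℏ × (1 GeV in J) = 4.57 × 10^32 m/s².
Result: 0.557 × 4.57 × 10^32 = 2.55 × 10^32 m/s².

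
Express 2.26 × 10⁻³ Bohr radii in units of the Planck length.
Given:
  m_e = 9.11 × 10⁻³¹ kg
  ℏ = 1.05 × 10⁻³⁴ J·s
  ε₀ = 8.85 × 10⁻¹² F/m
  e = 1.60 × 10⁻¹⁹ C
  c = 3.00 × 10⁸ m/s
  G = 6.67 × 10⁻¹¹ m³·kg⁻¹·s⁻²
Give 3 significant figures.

7.38 × 10²¹

Bohr radius: a₀ = 4πε₀ℏ²/(m_e e²) = 5.26 × 10⁻¹¹ m
Planck length: ℓ_P = √(ℏG/c³) = 1.61 × 10⁻³⁵ m
2.26 × 10⁻³ × 5.26 × 10⁻¹¹ / 1.61 × 10⁻³⁵ = 7.38 × 10²¹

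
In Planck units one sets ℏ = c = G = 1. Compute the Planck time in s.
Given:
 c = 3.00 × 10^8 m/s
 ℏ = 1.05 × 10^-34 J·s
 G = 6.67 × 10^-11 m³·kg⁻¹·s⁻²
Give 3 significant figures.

t_P = √(ℏG/c⁵)
  = √(2.88 × 10^-87)
  = 5.37 × 10^-44 s

5.37 × 10^-44 s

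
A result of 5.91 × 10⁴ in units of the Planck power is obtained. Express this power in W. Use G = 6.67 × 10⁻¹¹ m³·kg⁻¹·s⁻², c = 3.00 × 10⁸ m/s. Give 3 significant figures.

2.15 × 10⁵⁷ W

One Planck power: P_P = c⁵/G = 3.64 × 10⁵² W.
5.91 × 10⁴ × 3.64 × 10⁵² W = 2.15 × 10⁵⁷ W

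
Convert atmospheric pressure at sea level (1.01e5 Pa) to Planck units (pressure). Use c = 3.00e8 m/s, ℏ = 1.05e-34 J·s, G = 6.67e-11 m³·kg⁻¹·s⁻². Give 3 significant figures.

2.16e-109

Planck pressure: p_P = c⁷/(ℏG²) = 4.68e113 Pa.
1.01e5 / 4.68e113 = 2.16e-109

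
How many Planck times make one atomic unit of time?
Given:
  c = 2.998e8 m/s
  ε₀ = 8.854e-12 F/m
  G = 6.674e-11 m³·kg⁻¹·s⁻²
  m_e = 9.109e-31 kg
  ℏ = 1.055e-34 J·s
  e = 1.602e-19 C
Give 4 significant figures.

atomic unit of time: τ_au = (4πε₀)²ℏ³/(m_e e⁴) = 2.423e-17 s
Planck time: t_P = √(ℏG/c⁵) = 5.392e-44 s
ratio = 2.423e-17 / 5.392e-44 = 4.494e26

4.494e26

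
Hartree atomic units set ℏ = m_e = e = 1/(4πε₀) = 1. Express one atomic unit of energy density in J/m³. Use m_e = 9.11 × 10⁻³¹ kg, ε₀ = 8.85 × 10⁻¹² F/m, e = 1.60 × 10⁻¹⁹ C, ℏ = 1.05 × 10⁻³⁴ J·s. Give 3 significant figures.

From ℏ = m_e = e = 1/(4πε₀) = 1 the energy density scale is u_au = E_h/a₀³ = m_e⁴e¹⁰/((4πε₀)⁵ℏ⁸).
E_h = 4.38 × 10⁻¹⁸ J
a₀ = 5.26 × 10⁻¹¹ m
E_h/a₀³ = 3.01 × 10¹³ J/m³

3.01 × 10¹³ J/m³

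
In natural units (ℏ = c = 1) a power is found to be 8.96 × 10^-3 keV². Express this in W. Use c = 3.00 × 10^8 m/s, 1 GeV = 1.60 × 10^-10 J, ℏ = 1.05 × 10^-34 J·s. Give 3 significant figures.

2.18 W

Power is [E]/[T] = [E]²/ℏ.
1 GeV² → 1/ℏ × (1 GeV in J)² = 2.44 × 10^14 W.
Convert the energy scale: 8.96 × 10^-3 keV² = 8.96 × 10^-15 GeV².
Result: 8.96 × 10^-15 × 2.44 × 10^14 = 2.18 W.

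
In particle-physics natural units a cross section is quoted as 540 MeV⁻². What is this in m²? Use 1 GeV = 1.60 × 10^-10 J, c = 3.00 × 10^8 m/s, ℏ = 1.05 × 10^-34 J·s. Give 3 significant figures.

Area is [L]² = [E]⁻²·(ℏc)²; restore (ℏc)².
1 GeV⁻² → (ℏc)² × (1 GeV in J)⁻² = 3.88 × 10^-32 m².
Convert the energy scale: 540 MeV⁻² = 5.40 × 10^8 GeV⁻².
Result: 5.40 × 10^8 × 3.88 × 10^-32 = 2.09 × 10^-23 m².

2.09 × 10^-23 m²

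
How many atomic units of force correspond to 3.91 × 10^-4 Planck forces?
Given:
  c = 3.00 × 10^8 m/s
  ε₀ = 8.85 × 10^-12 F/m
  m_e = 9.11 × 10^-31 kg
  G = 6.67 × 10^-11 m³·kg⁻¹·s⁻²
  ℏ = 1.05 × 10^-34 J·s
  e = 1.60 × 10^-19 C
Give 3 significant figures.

Planck force: F_P = c⁴/G = 1.21 × 10^44 N
atomic unit of force: F_au = E_h/a₀ = m_e²e⁶/((4πε₀)³ℏ⁴) = 8.33 × 10^-8 N
3.91 × 10^-4 × 1.21 × 10^44 / 8.33 × 10^-8 = 5.70 × 10^47

5.70 × 10^47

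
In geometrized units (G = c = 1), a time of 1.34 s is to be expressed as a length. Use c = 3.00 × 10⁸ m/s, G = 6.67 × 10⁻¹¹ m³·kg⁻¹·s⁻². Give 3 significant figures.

4.02 × 10⁸ m

Time → length via c.
1.34 s × (c) = 4.02 × 10⁸ m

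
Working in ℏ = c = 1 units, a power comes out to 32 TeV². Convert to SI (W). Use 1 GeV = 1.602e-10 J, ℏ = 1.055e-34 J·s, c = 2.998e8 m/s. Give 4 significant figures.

Power is [E]/[T] = [E]²/ℏ.
1 GeV² → 1/ℏ × (1 GeV in J)² = 2.433e14 W.
Convert the energy scale: 32 TeV² = 3.20e7 GeV².
Result: 3.20e7 × 2.433e14 = 7.784e21 W.

7.784e21 W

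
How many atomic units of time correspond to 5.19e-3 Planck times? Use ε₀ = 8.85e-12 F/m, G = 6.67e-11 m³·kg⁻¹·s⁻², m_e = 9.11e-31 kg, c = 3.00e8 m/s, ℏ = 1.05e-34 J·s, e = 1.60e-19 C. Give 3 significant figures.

1.16e-29

Planck time: t_P = √(ℏG/c⁵) = 5.37e-44 s
atomic unit of time: τ_au = (4πε₀)²ℏ³/(m_e e⁴) = 2.40e-17 s
5.19e-3 × 5.37e-44 / 2.40e-17 = 1.16e-29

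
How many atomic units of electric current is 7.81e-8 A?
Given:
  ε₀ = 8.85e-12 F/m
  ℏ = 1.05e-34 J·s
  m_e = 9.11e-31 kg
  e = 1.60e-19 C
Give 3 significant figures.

1.17e-5

atomic unit of electric current: I_au = e E_h/ℏ = m_e e⁵/((4πε₀)²ℏ³) = 6.67e-3 A.
7.81e-8 / 6.67e-3 = 1.17e-5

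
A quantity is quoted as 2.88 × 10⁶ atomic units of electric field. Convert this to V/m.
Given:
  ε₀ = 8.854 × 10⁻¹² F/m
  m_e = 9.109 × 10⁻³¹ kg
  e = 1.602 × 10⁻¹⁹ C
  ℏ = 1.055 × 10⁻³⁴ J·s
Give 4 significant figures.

1.478 × 10¹⁸ V/m

One atomic unit of electric field: E_au = E_h/(e a₀) = m_e²e⁵/((4πε₀)³ℏ⁴) = 5.131 × 10¹¹ V/m.
2.88 × 10⁶ × 5.131 × 10¹¹ V/m = 1.478 × 10¹⁸ V/m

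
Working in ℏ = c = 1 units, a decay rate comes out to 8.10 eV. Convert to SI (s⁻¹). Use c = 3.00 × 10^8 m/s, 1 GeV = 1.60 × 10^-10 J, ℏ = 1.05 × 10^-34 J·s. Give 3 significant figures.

1.23 × 10^16 s⁻¹

A rate is [E]/ℏ; divide by ℏ.
1 GeV → 1/ℏ × (1 GeV in J) = 1.52 × 10^24 s⁻¹.
Convert the energy scale: 8.10 eV = 8.10 × 10^-9 GeV.
Result: 8.10 × 10^-9 × 1.52 × 10^24 = 1.23 × 10^16 s⁻¹.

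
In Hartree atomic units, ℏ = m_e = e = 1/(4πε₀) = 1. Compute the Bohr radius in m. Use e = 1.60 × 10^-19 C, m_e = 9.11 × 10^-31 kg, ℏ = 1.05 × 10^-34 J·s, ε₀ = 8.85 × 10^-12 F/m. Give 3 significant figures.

The unique combination of the constants set to 1 with dimensions of length is a₀ = 4πε₀ℏ²/(m_e e²).
  = 1.23 × 10^-78 / 2.33 × 10^-68
  = 5.26 × 10^-11 m

5.26 × 10^-11 m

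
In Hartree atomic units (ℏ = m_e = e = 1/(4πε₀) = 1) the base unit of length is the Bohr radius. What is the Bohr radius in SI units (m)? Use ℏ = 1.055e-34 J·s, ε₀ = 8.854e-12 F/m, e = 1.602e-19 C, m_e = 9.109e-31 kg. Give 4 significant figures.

5.297e-11 m

a₀ = 4πε₀ℏ²/(m_e e²)
  = 1.238e-78 / 2.338e-68
  = 5.297e-11 m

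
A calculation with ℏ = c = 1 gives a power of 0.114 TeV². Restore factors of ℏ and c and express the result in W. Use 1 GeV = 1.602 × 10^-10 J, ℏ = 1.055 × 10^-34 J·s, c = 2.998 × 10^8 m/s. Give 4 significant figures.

Power is [E]/[T] = [E]²/ℏ.
1 GeV² → 1/ℏ × (1 GeV in J)² = 2.433 × 10^14 W.
Convert the energy scale: 0.114 TeV² = 1.14 × 10^5 GeV².
Result: 1.14 × 10^5 × 2.433 × 10^14 = 2.773 × 10^19 W.

2.773 × 10^19 W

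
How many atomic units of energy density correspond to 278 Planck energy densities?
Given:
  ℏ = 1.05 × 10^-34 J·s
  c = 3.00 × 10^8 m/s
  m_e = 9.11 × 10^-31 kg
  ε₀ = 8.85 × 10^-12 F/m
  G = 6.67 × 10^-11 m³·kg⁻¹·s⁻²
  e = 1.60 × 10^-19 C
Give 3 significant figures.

4.32 × 10^102

Planck energy density: u_P = c⁷/(ℏG²) = 4.68 × 10^113 J/m³
atomic unit of energy density: u_au = E_h/a₀³ = m_e⁴e¹⁰/((4πε₀)⁵ℏ⁸) = 3.01 × 10^13 J/m³
278 × 4.68 × 10^113 / 3.01 × 10^13 = 4.32 × 10^102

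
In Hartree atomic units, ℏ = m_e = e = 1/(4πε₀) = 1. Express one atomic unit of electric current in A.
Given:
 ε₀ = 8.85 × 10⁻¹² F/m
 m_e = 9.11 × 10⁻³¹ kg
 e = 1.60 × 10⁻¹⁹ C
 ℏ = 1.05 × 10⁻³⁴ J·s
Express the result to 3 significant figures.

Dimensional analysis gives I_au = e E_h/ℏ = m_e e⁵/((4πε₀)²ℏ³).
E_h = 4.38 × 10⁻¹⁸ J
e·E_h/ℏ = 6.67 × 10⁻³ A

6.67 × 10⁻³ A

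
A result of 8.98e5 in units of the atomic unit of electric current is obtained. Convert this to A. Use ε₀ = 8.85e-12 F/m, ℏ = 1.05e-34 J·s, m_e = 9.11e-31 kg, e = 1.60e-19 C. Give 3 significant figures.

One atomic unit of electric current: I_au = e E_h/ℏ = m_e e⁵/((4πε₀)²ℏ³) = 6.67e-3 A.
8.98e5 × 6.67e-3 A = 5.99e3 A

5.99e3 A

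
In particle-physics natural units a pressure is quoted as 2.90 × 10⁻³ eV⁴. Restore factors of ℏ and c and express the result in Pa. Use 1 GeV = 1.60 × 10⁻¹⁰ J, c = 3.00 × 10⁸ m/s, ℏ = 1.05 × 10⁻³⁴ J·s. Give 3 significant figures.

Pressure is [E]/[L]³ = [E]⁴/(ℏc)³.
1 GeV⁴ → 1/(ℏc)³ × (1 GeV in J)⁴ = 2.10 × 10³⁷ Pa.
Convert the energy scale: 2.90 × 10⁻³ eV⁴ = 2.90 × 10⁻³⁹ GeV⁴.
Result: 2.90 × 10⁻³⁹ × 2.10 × 10³⁷ = 0.0608 Pa.

0.0608 Pa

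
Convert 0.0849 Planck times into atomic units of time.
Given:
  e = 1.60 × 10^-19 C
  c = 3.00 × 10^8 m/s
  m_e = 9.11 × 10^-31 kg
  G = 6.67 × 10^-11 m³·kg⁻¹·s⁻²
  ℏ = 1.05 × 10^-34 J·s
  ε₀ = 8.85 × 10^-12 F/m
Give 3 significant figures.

Planck time: t_P = √(ℏG/c⁵) = 5.37 × 10^-44 s
atomic unit of time: τ_au = (4πε₀)²ℏ³/(m_e e⁴) = 2.40 × 10^-17 s
0.0849 × 5.37 × 10^-44 / 2.40 × 10^-17 = 1.90 × 10^-28

1.90 × 10^-28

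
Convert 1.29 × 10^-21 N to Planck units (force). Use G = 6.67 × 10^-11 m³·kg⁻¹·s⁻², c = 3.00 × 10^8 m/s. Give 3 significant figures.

Planck force: F_P = c⁴/G = 1.21 × 10^44 N.
1.29 × 10^-21 / 1.21 × 10^44 = 1.06 × 10^-65

1.06 × 10^-65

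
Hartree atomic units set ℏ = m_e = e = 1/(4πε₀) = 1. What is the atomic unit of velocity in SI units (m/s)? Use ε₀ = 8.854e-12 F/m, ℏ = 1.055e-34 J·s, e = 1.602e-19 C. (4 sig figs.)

The unique combination of the constants set to 1 with dimensions of velocity is v_au = e²/(4πε₀ℏ).
  = 2.566e-38 / 1.174e-44
  = 2.186e6 m/s

2.186e6 m/s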